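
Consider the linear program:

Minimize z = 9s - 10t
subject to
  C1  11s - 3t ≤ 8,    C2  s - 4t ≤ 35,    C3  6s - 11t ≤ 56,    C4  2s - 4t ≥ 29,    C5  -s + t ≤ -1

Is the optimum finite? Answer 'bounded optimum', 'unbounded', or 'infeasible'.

infeasible

The boundaries 11s - 3t = 8 and s - 4t = 35 meet at (-73/41, -377/41), but that point violates 6s - 11t ≤ 56. Every candidate vertex is excluded by some other constraint, so the feasible region is empty.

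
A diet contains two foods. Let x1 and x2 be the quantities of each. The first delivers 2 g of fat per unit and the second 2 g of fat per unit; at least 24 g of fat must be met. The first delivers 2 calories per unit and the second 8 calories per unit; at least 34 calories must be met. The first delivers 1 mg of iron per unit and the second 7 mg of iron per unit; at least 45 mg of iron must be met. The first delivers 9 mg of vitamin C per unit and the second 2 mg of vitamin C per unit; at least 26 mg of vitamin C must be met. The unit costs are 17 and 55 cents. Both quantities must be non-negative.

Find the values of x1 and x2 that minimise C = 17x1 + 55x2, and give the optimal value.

x1 = 13/2, x2 = 11/2, minimum C = 413

Corner points and C = 17x1 + 55x2:
  (0, 13) → C = 715
  (45, 0) → C = 765
  (13/2, 11/2) → C = 413
  (2/7, 82/7) → C = 4544/7
The feasible region is unbounded (it extends along (0, 1), (1, 0)), but C strictly increases along every unbounded feasible direction, so there is no improving ray and the minimum is attained at a vertex.

The optimum lies where 2x1 + 2x2 = 24 and x1 + 7x2 = 45.
Solving simultaneously gives x1 = 13/2, x2 = 11/2.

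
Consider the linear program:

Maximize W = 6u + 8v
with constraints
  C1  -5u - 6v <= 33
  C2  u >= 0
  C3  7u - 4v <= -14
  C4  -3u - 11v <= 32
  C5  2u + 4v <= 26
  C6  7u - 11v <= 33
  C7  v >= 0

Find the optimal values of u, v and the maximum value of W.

u = 4/3, v = 35/6, maximum W = 164/3

Corner points and W = 6u + 8v:
  (0, 7/2) → W = 28
  (0, 13/2) → W = 52
  (4/3, 35/6) → W = 164/3

The optimum lies where 7u - 4v = -14 and 2u + 4v = 26.
Solving simultaneously gives u = 4/3, v = 35/6.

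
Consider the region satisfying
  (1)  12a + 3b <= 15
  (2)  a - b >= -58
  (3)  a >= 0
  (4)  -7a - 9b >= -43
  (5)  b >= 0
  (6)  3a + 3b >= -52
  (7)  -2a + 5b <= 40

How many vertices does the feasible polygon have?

4

Of the 21 pairwise boundary intersections, those satisfying every inequality are:
  (2/29, 137/29)
  (5/4, 0)
  (0, 43/9)
  (0, 0)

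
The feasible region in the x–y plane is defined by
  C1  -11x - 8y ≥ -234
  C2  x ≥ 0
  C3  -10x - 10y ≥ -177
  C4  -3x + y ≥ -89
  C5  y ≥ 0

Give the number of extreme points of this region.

3

Of the 10 pairwise boundary intersections, those satisfying every inequality are:
  (0, 177/10)
  (0, 0)
  (177/10, 0)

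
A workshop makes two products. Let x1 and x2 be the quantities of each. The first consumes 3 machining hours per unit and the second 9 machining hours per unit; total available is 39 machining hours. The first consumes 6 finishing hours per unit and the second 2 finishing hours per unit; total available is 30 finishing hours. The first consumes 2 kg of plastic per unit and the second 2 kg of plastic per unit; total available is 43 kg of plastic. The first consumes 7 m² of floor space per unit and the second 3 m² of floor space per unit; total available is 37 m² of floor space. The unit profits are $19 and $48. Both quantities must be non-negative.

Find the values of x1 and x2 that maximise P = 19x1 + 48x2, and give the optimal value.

x1 = 4, x2 = 3, maximum P = 220

Feasible corners and P = 19x1 + 48x2:
  (0, 0) → P = 0
  (0, 13/3) → P = 208
  (5, 0) → P = 95
  (4, 3) → P = 220

The optimum lies where 3x1 + 9x2 = 39 and 6x1 + 2x2 = 30.
Solving simultaneously gives x1 = 4, x2 = 3.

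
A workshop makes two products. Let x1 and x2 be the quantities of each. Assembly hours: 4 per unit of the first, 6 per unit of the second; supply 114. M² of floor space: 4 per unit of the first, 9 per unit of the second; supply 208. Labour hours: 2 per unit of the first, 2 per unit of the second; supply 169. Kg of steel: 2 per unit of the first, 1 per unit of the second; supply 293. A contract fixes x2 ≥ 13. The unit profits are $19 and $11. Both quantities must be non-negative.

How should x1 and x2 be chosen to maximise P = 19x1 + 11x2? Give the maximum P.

Corner points and P = 19x1 + 11x2:
  (0, 19) → P = 209
  (0, 13) → P = 143
  (9, 13) → P = 314

x1 = 9, x2 = 13, maximum P = 314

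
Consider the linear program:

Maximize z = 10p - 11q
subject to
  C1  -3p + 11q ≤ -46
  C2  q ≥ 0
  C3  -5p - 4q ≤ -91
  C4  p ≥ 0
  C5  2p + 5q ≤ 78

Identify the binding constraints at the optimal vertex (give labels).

Feasible corners and z = 10p - 11q:
  (1185/67, 43/67) → z = 11377/67
  (1088/37, 142/37) → z = 9318/37
  (91/5, 0) → z = 182
  (39, 0) → z = 390

The maximum is at (39, 0). Substituting into each constraint, equality holds for C2 and C5; the remaining constraints have slack.

C2 and C5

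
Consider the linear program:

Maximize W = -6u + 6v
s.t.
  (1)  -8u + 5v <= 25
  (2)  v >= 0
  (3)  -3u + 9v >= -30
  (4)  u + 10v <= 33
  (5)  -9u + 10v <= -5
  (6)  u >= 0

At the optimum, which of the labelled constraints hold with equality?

(2) and (5)

Corner points and W = -6u + 6v:
  (10, 0) → W = -60
  (5/9, 0) → W = -10/3
  (199/13, 23/13) → W = -1056/13
  (19/5, 73/25) → W = -132/25

The maximum is at (5/9, 0). Substituting into each constraint, equality holds for (2) and (5); the remaining constraints have slack.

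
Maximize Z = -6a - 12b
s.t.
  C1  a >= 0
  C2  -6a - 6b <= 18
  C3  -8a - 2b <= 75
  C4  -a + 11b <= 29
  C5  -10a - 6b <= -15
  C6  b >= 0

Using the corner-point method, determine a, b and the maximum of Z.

Feasible corners and Z = -6a - 12b:
  (0, 29/11) → Z = -348/11
  (0, 5/2) → Z = -30
  (3/2, 0) → Z = -9
The feasible region is unbounded (it extends along (11, 1), (1, 0)), but Z strictly decreases along every unbounded feasible direction, so there is no improving ray and the maximum is attained at a vertex.

The binding constraints are -10a - 6b = -15 and b = 0.
Solving simultaneously gives a = 3/2, b = 0.

a = 3/2, b = 0, maximum Z = -9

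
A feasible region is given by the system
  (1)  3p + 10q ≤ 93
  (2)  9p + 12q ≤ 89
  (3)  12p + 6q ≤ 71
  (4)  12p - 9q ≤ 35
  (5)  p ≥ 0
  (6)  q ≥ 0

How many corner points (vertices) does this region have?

Of the 15 pairwise boundary intersections, those satisfying every inequality are:
  (53/15, 143/30)
  (0, 89/12)
  (283/60, 12/5)
  (35/12, 0)
  (0, 0)

5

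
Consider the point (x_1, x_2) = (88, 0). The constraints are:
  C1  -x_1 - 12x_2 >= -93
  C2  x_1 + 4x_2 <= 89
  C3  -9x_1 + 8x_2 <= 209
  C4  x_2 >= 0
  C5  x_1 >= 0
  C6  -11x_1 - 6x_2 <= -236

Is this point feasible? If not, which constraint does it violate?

feasible

C1: -88 ≥ -93 ✓
C2: 88 ≤ 89 ✓
C3: -792 ≤ 209 ✓
C4: 0 ≥ 0 ✓
C5: 88 ≥ 0 ✓
C6: -968 ≤ -236 ✓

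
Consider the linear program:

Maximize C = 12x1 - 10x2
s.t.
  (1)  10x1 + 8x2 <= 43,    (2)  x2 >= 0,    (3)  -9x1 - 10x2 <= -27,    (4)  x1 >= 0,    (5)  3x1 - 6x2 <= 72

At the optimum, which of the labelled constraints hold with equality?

(1) and (2)

Extreme points and C = 12x1 - 10x2:
  (43/10, 0) → C = 258/5
  (0, 43/8) → C = -215/4
  (3, 0) → C = 36
  (0, 27/10) → C = -27

The maximum is at (43/10, 0). Substituting into each constraint, equality holds for (1) and (2); the remaining constraints have slack.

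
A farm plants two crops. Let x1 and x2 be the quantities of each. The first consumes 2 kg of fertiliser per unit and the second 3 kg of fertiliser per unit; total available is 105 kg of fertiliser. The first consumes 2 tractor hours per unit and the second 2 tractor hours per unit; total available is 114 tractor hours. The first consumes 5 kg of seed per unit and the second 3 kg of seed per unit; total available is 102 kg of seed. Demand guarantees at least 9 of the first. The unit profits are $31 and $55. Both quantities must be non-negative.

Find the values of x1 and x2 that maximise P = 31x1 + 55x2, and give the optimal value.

x1 = 9, x2 = 19, maximum P = 1324

Extreme points and P = 31x1 + 55x2:
  (102/5, 0) → P = 3162/5
  (9, 0) → P = 279
  (9, 19) → P = 1324

At the optimal vertex, 5x1 + 3x2 = 102 and x1 = 9.
Solving simultaneously gives x1 = 9, x2 = 19.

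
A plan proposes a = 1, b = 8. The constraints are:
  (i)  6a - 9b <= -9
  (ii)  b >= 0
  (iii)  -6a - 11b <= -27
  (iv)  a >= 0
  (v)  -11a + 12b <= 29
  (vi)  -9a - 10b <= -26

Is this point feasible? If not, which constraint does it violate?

not feasible — violates (v)

Constraint (v): -11a + 12b = 85, which is not ≤ 29. All other constraints are satisfied.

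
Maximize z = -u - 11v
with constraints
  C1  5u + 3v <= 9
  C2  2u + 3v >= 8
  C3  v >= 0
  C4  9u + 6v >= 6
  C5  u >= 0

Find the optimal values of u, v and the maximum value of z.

u = 1/3, v = 22/9, maximum z = -245/9

Feasible corners and z = -u - 11v:
  (1/3, 22/9) → z = -245/9
  (0, 3) → z = -33
  (0, 8/3) → z = -88/3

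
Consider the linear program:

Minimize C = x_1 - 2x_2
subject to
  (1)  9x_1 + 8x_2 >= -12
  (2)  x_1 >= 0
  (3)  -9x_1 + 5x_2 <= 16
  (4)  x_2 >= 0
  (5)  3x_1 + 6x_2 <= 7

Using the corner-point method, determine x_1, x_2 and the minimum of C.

Feasible corners and C = x_1 - 2x_2:
  (0, 0) → C = 0
  (0, 7/6) → C = -7/3
  (7/3, 0) → C = 7/3

x_1 = 0, x_2 = 7/6, minimum C = -7/3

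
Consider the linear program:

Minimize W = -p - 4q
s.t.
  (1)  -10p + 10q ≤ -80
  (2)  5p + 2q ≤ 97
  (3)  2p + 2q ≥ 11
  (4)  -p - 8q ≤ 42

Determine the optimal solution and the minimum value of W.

p = 113/7, q = 57/7, minimum W = -341/7

Corner points and W = -p - 4q:
  (113/7, 57/7) → W = -341/7
  (27/4, -5/4) → W = -7/4
  (430/19, -307/38) → W = 184/19
  (86/7, -95/14) → W = 104/7

At the optimal vertex, -10p + 10q = -80 and 5p + 2q = 97.
Solving simultaneously gives p = 113/7, q = 57/7.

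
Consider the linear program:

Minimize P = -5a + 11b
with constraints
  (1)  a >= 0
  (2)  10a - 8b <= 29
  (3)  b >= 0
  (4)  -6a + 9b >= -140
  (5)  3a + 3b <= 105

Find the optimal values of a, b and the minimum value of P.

a = 29/10, b = 0, minimum P = -29/2

At the optimal vertex, 10a - 8b = 29 and b = 0.
Solving simultaneously gives a = 29/10, b = 0.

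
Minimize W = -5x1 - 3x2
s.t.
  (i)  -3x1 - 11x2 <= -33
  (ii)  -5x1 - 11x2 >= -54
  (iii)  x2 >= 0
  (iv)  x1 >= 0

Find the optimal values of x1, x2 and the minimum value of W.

x1 = 21/2, x2 = 3/22, minimum W = -582/11

Corner points and W = -5x1 - 3x2:
  (21/2, 3/22) → W = -582/11
  (0, 3) → W = -9
  (0, 54/11) → W = -162/11

At the optimal vertex, -3x1 - 11x2 = -33 and -5x1 - 11x2 = -54.
Solving simultaneously gives x1 = 21/2, x2 = 3/22.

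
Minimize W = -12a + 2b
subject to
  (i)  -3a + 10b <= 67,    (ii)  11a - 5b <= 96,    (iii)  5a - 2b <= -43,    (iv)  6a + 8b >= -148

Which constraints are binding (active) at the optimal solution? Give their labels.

(i) and (iii)

Corner points and W = -12a + 2b:
  (-74/11, 103/22) → W = 991/11
  (-24, -1/2) → W = 287
  (-160/13, -241/26) → W = 1679/13

The minimum is at (-74/11, 103/22). Substituting into each constraint, equality holds for (i) and (iii); the remaining constraints have slack.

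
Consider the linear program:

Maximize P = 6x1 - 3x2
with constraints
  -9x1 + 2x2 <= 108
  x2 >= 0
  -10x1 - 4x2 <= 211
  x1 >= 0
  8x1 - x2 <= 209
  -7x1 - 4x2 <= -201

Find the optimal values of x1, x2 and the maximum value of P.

x1 = 1037/39, x2 = 145/39, maximum P = 1929/13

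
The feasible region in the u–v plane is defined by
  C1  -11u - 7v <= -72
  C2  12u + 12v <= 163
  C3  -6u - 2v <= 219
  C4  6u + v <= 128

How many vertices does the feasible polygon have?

3

Intersecting each pair of boundary lines and keeping only the points that satisfy every inequality leaves:
  (-277/48, 929/48)
  (824/31, -976/31)
  (1373/60, -93/10)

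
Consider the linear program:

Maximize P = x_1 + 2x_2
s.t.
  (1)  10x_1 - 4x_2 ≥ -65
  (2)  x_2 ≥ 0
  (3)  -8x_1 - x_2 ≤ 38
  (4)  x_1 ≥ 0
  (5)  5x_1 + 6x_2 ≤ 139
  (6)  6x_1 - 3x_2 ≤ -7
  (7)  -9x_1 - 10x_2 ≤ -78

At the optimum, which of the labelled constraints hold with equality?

Corner points and P = x_1 + 2x_2:
  (0, 65/4) → P = 65/2
  (83/40, 343/16) → P = 899/20
  (0, 39/5) → P = 78/5
  (125/17, 869/51) → P = 2113/51
  (164/87, 177/29) → P = 1226/87

The maximum is at (83/40, 343/16). Substituting into each constraint, equality holds for (1) and (5); the remaining constraints have slack.

(1) and (5)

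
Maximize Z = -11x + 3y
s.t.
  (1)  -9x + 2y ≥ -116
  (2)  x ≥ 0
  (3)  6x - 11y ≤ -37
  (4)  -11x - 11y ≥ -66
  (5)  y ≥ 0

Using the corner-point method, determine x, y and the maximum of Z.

Feasible corners and Z = -11x + 3y:
  (0, 37/11) → Z = 111/11
  (0, 6) → Z = 18
  (29/17, 73/17) → Z = -100/17

At the optimal vertex, x = 0 and -11x - 11y = -66.
Solving simultaneously gives x = 0, y = 6.

x = 0, y = 6, maximum Z = 18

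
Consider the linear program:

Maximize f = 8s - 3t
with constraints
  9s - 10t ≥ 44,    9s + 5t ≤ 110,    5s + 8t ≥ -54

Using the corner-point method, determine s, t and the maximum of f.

Extreme points and f = 8s - 3t:
  (88/9, 22/5) → f = 2926/45
  (-94/61, -353/61) → f = 307/61
  (1150/47, -1036/47) → f = 12308/47

The optimum lies where 9s + 5t = 110 and 5s + 8t = -54.
Solving simultaneously gives s = 1150/47, t = -1036/47.

s = 1150/47, t = -1036/47, maximum f = 12308/47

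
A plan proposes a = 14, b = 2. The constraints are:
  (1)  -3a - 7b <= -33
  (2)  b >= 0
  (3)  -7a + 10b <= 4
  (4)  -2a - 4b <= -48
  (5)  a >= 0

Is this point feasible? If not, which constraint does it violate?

not feasible — violates (4)

Constraint (4): -2a - 4b = -36, which is not ≤ -48. All other constraints are satisfied.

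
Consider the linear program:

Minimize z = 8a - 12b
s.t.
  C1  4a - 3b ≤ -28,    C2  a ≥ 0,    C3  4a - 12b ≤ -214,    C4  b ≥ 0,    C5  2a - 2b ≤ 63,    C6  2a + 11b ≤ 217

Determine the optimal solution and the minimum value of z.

Feasible corners and z = 8a - 12b:
  (0, 107/6) → z = -214
  (0, 217/11) → z = -2604/11
  (125/34, 324/17) → z = -3388/17

At the optimal vertex, a = 0 and 2a + 11b = 217.
Solving simultaneously gives a = 0, b = 217/11.

a = 0, b = 217/11, minimum z = -2604/11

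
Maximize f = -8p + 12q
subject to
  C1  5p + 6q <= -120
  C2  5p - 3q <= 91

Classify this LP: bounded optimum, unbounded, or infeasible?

From the feasible point (62/15, -211/9), moving in the direction (-6, 5) keeps every constraint satisfied while f increases without bound.

unbounded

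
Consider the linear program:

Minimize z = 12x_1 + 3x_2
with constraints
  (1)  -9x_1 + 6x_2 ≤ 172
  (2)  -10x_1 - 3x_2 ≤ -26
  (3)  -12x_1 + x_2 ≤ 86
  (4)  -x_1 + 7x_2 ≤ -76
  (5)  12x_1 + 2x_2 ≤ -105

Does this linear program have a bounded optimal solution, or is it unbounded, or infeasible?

infeasible

The boundaries -10x_1 - 3x_2 = -26 and -x_1 + 7x_2 = -76 meet at (410/73, -734/73), but that point violates 12x_1 + 2x_2 ≤ -105. Every candidate vertex is excluded by some other constraint, so the feasible region is empty.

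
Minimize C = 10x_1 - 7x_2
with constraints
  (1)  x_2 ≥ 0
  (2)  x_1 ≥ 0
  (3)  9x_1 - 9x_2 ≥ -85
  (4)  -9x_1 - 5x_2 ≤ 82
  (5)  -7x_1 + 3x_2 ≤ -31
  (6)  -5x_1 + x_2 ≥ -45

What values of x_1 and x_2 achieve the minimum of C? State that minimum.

x_1 = 13, x_2 = 20, minimum C = -10

Feasible corners and C = 10x_1 - 7x_2:
  (31/7, 0) → C = 310/7
  (9, 0) → C = 90
  (13, 20) → C = -10

The binding constraints are -7x_1 + 3x_2 = -31 and -5x_1 + x_2 = -45.
Solving simultaneously gives x_1 = 13, x_2 = 20.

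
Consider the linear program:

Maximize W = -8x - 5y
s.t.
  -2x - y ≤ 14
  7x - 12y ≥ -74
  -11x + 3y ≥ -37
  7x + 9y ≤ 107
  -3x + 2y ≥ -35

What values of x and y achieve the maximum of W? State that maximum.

Extreme points and W = -8x - 5y:
  (-242/31, 50/31) → W = 1686/31
  (-5/17, -228/17) → W = 1180/17
  (206/49, 181/21) → W = -11279/147
  (109/20, 153/20) → W = -1637/20

x = -5/17, y = -228/17, maximum W = 1180/17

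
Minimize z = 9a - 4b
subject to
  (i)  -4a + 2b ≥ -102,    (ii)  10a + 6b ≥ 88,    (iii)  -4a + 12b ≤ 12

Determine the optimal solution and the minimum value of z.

a = 41/6, b = 59/18, minimum z = 871/18

Extreme points and z = 9a - 4b:
  (197/11, -167/11) → z = 2441/11
  (156/5, 57/5) → z = 1176/5
  (41/6, 59/18) → z = 871/18

The binding constraints are 10a + 6b = 88 and -4a + 12b = 12.
Solving simultaneously gives a = 41/6, b = 59/18.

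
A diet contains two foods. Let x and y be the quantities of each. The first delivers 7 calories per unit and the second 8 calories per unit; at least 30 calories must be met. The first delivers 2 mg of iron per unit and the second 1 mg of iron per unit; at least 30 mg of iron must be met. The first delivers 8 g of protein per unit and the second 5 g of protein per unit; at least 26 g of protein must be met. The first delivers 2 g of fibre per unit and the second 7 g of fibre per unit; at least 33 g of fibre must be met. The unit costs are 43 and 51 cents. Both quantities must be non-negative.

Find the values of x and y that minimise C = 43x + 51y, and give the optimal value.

The feasible region is unbounded (it extends along (0, 1), (1, 0)), but C strictly increases along every unbounded feasible direction, so there is no improving ray and the minimum is attained at a vertex.

The binding constraints are 2x + y = 30 and 2x + 7y = 33.
Solving simultaneously gives x = 59/4, y = 1/2.

x = 59/4, y = 1/2, minimum C = 2639/4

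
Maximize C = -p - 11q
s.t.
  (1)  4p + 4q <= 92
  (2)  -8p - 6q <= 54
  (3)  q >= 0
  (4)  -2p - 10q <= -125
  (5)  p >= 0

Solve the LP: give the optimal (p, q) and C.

Extreme points and C = -p - 11q:
  (105/8, 79/8) → C = -487/4
  (0, 23) → C = -253
  (0, 25/2) → C = -275/2

The binding constraints are 4p + 4q = 92 and -2p - 10q = -125.
Solving simultaneously gives p = 105/8, q = 79/8.

p = 105/8, q = 79/8, maximum C = -487/4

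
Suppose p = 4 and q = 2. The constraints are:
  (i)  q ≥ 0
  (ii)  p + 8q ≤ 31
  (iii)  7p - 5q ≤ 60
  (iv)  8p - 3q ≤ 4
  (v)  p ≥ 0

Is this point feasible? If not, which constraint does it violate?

not feasible — violates (iv)

Constraint (iv): 8p - 3q = 26, which is not ≤ 4. All other constraints are satisfied.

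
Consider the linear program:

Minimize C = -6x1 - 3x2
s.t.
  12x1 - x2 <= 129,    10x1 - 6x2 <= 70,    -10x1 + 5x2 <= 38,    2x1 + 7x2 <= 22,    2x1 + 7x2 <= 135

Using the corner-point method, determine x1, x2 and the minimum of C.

x1 = 311/41, x2 = 40/41, minimum C = -1986/41

At the optimal vertex, 10x1 - 6x2 = 70 and 2x1 + 7x2 = 22.
Solving simultaneously gives x1 = 311/41, x2 = 40/41.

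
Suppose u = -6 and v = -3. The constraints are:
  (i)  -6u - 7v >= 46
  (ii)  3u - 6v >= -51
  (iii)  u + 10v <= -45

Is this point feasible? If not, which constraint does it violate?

not feasible — violates (iii)

Constraint (iii): u + 10v = -36, which is not ≤ -45. All other constraints are satisfied.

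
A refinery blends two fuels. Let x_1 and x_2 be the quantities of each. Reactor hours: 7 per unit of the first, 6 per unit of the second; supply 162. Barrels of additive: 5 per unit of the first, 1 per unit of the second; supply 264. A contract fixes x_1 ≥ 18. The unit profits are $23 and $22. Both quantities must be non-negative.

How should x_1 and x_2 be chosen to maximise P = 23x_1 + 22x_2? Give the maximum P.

x_1 = 18, x_2 = 6, maximum P = 546

Corner points and P = 23x_1 + 22x_2:
  (162/7, 0) → P = 3726/7
  (18, 0) → P = 414
  (18, 6) → P = 546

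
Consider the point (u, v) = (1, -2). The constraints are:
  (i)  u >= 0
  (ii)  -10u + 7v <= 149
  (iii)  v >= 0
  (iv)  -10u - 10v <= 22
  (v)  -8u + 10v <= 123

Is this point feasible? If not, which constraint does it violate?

not feasible — violates (iii)

Constraint (iii): v = -2, which is not ≥ 0. All other constraints are satisfied.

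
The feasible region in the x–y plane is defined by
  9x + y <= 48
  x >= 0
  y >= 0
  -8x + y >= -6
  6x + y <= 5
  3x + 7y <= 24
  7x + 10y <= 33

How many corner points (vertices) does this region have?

5

The feasible vertices (each the meet of two boundaries and inside every other half-plane) are:
  (0, 0)
  (0, 33/10)
  (3/4, 0)
  (11/14, 2/7)
  (17/53, 163/53)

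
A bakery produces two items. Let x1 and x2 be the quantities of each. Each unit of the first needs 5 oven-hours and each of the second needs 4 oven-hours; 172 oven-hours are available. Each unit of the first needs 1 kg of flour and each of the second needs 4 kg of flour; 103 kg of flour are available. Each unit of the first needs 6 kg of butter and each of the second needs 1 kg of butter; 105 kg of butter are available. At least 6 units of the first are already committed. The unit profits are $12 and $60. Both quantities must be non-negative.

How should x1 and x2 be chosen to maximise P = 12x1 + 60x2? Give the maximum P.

x1 = 6, x2 = 97/4, maximum P = 1527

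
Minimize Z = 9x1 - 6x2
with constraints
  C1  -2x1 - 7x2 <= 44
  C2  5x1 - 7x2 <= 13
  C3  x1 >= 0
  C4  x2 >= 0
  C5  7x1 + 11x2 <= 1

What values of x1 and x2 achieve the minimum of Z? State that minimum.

x1 = 0, x2 = 1/11, minimum Z = -6/11

Feasible corners and Z = 9x1 - 6x2:
  (0, 0) → Z = 0
  (0, 1/11) → Z = -6/11
  (1/7, 0) → Z = 9/7

The optimum lies where x1 = 0 and 7x1 + 11x2 = 1.
Solving simultaneously gives x1 = 0, x2 = 1/11.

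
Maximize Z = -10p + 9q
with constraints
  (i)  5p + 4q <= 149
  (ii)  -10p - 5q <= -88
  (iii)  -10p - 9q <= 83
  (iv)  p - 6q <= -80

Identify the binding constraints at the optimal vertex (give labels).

(i) and (ii)

Feasible corners and Z = -10p + 9q:
  (-131/5, 70) → Z = 892
  (287/17, 549/34) → Z = -47/2
  (128/65, 888/65) → Z = 6712/65

The maximum is at (-131/5, 70). Substituting into each constraint, equality holds for (i) and (ii); the remaining constraints have slack.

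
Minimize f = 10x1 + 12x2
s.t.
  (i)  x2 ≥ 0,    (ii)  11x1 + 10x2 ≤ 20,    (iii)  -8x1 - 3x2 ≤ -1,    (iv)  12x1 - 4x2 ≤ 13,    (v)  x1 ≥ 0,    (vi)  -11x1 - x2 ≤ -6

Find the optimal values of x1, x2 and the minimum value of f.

x1 = 6/11, x2 = 0, minimum f = 60/11

At the optimal vertex, x2 = 0 and -11x1 - x2 = -6.
Solving simultaneously gives x1 = 6/11, x2 = 0.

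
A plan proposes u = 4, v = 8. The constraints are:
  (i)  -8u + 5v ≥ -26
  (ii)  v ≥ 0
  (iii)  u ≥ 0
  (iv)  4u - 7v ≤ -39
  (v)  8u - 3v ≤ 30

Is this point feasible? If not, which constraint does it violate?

(i): 8 ≥ -26 ✓
(ii): 8 ≥ 0 ✓
(iii): 4 ≥ 0 ✓
(iv): -40 ≤ -39 ✓
(v): 8 ≤ 30 ✓

feasible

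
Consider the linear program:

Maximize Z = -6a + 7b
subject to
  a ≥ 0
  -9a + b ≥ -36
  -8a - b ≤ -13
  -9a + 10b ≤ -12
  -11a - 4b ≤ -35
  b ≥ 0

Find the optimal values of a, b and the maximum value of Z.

a = 116/27, b = 8/3, maximum Z = -64/9

The optimum lies where -9a + b = -36 and -9a + 10b = -12.
Solving simultaneously gives a = 116/27, b = 8/3.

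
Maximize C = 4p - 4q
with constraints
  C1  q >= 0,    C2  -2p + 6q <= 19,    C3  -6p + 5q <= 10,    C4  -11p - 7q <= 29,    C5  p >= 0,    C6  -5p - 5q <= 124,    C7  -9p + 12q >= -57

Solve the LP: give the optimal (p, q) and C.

p = 19, q = 19/2, maximum C = 38

Corner points and C = 4p - 4q:
  (0, 0) → C = 0
  (19/3, 0) → C = 76/3
  (35/26, 47/13) → C = -118/13
  (19, 19/2) → C = 38
  (0, 2) → C = -8

The optimum lies where -2p + 6q = 19 and -9p + 12q = -57.
Solving simultaneously gives p = 19, q = 19/2.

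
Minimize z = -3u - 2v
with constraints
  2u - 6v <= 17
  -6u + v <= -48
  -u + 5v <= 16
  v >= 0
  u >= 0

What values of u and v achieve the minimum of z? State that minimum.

u = 181/4, v = 49/4, minimum z = -641/4

The optimum lies where 2u - 6v = 17 and -u + 5v = 16.
Solving simultaneously gives u = 181/4, v = 49/4.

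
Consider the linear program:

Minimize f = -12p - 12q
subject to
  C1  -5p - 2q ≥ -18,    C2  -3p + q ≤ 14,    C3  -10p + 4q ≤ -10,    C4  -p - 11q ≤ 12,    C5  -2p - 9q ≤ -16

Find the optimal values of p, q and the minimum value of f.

Vertices and f = -12p - 12q:
  (23/10, 13/4) → f = -333/5
  (130/41, 44/41) → f = -2088/41
  (11/7, 10/7) → f = -36

p = 23/10, q = 13/4, minimum f = -333/5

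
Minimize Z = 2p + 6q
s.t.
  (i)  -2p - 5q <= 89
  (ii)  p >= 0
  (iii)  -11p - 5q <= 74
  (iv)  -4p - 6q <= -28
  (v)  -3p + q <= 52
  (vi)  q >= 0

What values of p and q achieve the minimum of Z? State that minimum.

p = 7, q = 0, minimum Z = 14

Feasible corners and Z = 2p + 6q:
  (0, 14/3) → Z = 28
  (0, 52) → Z = 312
  (7, 0) → Z = 14
The feasible region is unbounded (it extends along (1, 3), (1, 0)), but Z strictly increases along every unbounded feasible direction, so there is no improving ray and the minimum is attained at a vertex.

The optimum lies where -4p - 6q = -28 and q = 0.
Solving simultaneously gives p = 7, q = 0.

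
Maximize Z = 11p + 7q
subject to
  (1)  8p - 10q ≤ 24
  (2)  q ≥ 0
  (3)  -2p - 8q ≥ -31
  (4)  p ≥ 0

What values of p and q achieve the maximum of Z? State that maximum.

p = 251/42, q = 50/21, maximum Z = 3461/42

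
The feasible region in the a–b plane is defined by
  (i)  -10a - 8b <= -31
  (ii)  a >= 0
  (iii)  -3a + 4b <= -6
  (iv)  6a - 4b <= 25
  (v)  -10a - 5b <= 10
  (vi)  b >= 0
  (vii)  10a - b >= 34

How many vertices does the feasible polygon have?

4

Of the 21 pairwise boundary intersections, those satisfying every inequality are:
  (19/3, 13/4)
  (130/37, 42/37)
  (25/6, 0)
  (17/5, 0)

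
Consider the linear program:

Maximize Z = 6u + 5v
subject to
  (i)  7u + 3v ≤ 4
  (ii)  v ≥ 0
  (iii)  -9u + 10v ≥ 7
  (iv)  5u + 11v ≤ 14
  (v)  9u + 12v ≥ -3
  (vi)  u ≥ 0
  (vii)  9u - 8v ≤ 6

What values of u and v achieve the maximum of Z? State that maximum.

u = 1/31, v = 39/31, maximum Z = 201/31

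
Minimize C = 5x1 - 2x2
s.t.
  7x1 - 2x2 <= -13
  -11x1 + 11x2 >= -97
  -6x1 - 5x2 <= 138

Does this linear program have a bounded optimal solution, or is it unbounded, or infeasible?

unbounded

From the feasible point (-337/55, -822/55), moving in the direction (2, 7) keeps every constraint satisfied while C decreases without bound.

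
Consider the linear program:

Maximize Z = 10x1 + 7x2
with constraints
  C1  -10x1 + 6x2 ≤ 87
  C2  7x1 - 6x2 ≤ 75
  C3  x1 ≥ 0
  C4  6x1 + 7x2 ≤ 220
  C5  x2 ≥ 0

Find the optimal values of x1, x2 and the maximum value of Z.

x1 = 369/17, x2 = 218/17, maximum Z = 5216/17

Extreme points and Z = 10x1 + 7x2:
  (0, 29/2) → Z = 203/2
  (711/106, 1361/53) → Z = 13082/53
  (369/17, 218/17) → Z = 5216/17
  (75/7, 0) → Z = 750/7
  (0, 0) → Z = 0

The binding constraints are 7x1 - 6x2 = 75 and 6x1 + 7x2 = 220.
Solving simultaneously gives x1 = 369/17, x2 = 218/17.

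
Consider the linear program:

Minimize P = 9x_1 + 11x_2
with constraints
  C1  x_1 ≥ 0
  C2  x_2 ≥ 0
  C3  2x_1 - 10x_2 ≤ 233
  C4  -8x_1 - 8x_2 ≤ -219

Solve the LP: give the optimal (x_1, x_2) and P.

x_1 = 219/8, x_2 = 0, minimum P = 1971/8

Extreme points and P = 9x_1 + 11x_2:
  (0, 219/8) → P = 2409/8
  (233/2, 0) → P = 2097/2
  (219/8, 0) → P = 1971/8
The feasible region is unbounded (it extends along (0, 1), (5, 1)), but P strictly increases along every unbounded feasible direction, so there is no improving ray and the minimum is attained at a vertex.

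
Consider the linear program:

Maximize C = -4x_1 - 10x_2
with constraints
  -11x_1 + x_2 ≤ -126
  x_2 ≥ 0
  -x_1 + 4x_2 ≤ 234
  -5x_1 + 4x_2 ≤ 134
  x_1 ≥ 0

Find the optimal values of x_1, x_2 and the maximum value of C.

Feasible corners and C = -4x_1 - 10x_2:
  (126/11, 0) → C = -504/11
  (638/39, 2104/39) → C = -7864/13
  (25, 259/4) → C = -1495/2
The feasible region is unbounded (it extends along (1, 0), (4, 1)), but C strictly decreases along every unbounded feasible direction, so there is no improving ray and the maximum is attained at a vertex.

At the optimal vertex, -11x_1 + x_2 = -126 and x_2 = 0.
Solving simultaneously gives x_1 = 126/11, x_2 = 0.

x_1 = 126/11, x_2 = 0, maximum C = -504/11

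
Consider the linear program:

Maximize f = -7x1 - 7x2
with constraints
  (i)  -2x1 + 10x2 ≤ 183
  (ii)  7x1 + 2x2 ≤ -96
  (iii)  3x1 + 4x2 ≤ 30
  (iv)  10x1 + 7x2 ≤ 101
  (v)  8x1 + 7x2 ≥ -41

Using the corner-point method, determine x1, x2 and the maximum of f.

x1 = -590/33, x2 = 481/33, maximum f = 763/33

Extreme points and f = -7x1 - 7x2:
  (-663/37, 1089/74) → f = 1659/74
  (-1691/94, 691/47) → f = 2163/94
  (-590/33, 481/33) → f = 763/33

The optimum lies where 7x1 + 2x2 = -96 and 8x1 + 7x2 = -41.
Solving simultaneously gives x1 = -590/33, x2 = 481/33.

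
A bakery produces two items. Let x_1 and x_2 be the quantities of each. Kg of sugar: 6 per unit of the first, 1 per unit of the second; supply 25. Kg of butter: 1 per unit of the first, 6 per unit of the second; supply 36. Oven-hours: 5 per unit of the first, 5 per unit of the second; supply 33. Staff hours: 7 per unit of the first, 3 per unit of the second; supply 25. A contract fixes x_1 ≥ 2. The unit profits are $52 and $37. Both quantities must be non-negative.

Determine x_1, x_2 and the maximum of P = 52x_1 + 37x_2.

Vertices and P = 52x_1 + 37x_2:
  (25/7, 0) → P = 1300/7
  (2, 0) → P = 104
  (2, 11/3) → P = 719/3

x_1 = 2, x_2 = 11/3, maximum P = 719/3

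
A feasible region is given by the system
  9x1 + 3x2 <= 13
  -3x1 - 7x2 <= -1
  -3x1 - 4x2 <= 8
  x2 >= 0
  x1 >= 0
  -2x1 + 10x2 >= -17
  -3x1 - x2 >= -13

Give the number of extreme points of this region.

4

Of the 20 pairwise boundary intersections, those satisfying every inequality are:
  (13/9, 0)
  (0, 13/3)
  (1/3, 0)
  (0, 1/7)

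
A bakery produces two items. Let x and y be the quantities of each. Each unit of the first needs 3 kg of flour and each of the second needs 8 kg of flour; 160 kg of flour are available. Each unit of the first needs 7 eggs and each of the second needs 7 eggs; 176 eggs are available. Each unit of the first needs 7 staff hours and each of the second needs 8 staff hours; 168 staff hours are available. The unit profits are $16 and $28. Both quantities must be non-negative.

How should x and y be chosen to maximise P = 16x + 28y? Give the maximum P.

x = 2, y = 77/4, maximum P = 571

Feasible corners and P = 16x + 28y:
  (0, 0) → P = 0
  (0, 20) → P = 560
  (24, 0) → P = 384
  (2, 77/4) → P = 571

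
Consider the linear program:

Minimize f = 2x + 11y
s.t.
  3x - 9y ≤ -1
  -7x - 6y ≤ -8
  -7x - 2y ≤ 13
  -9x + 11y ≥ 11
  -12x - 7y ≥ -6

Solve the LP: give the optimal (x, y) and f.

x = -20/23, y = 54/23, minimum f = 554/23

Extreme points and f = 2x + 11y:
  (-47/14, 21/4) → f = 1429/28
  (-20/23, 54/23) → f = 554/23
  (-103/25, 198/25) → f = 1972/25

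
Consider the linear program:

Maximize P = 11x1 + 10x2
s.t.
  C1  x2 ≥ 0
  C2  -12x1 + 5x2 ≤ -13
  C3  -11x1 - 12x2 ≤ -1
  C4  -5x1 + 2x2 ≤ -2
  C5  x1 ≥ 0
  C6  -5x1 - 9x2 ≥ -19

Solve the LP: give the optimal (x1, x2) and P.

Feasible corners and P = 11x1 + 10x2:
  (13/12, 0) → P = 143/12
  (19/5, 0) → P = 209/5
  (212/133, 163/133) → P = 566/19

The binding constraints are x2 = 0 and -5x1 - 9x2 = -19.
Solving simultaneously gives x1 = 19/5, x2 = 0.

x1 = 19/5, x2 = 0, maximum P = 209/5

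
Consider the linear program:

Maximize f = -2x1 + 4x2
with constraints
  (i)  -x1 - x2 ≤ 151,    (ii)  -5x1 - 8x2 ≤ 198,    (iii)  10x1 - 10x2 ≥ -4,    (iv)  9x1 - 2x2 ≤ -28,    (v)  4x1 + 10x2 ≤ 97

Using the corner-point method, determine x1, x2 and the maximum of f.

Extreme points and f = -2x1 + 4x2:
  (-1006/65, -196/13) → f = -1908/65
  (-310/41, -821/41) → f = -2664/41
  (-136/35, -122/35) → f = -216/35

The optimum lies where 10x1 - 10x2 = -4 and 9x1 - 2x2 = -28.
Solving simultaneously gives x1 = -136/35, x2 = -122/35.

x1 = -136/35, x2 = -122/35, maximum f = -216/35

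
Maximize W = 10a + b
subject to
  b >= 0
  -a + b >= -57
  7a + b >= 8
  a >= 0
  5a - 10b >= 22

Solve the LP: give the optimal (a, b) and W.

Feasible corners and W = 10a + b:
  (57, 0) → W = 570
  (22/5, 0) → W = 44
  (548/5, 263/5) → W = 5743/5

a = 548/5, b = 263/5, maximum W = 5743/5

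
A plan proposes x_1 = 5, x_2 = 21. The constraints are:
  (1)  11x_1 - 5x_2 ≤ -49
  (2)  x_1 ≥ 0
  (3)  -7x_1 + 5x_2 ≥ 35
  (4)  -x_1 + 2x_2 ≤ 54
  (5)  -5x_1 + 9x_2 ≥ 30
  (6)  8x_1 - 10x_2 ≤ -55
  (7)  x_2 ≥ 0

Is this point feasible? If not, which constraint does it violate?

(1): -50 ≤ -49 ✓
(2): 5 ≥ 0 ✓
(3): 70 ≥ 35 ✓
(4): 37 ≤ 54 ✓
(5): 164 ≥ 30 ✓
(6): -170 ≤ -55 ✓
(7): 21 ≥ 0 ✓

feasible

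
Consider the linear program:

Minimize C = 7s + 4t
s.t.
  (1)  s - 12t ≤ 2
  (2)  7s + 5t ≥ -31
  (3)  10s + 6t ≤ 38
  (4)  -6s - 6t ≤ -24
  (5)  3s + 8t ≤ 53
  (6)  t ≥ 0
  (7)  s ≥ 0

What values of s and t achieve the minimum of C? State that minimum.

s = 0, t = 4, minimum C = 16

Corner points and C = 7s + 4t:
  (7/2, 1/2) → C = 53/2
  (0, 19/3) → C = 76/3
  (0, 4) → C = 16

The binding constraints are -6s - 6t = -24 and s = 0.
Solving simultaneously gives s = 0, t = 4.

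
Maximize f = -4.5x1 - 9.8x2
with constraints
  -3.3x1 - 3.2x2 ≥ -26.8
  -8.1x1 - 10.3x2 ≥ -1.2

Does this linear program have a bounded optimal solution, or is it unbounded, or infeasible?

From the feasible point (27220/807, -7104/269), moving in the direction (3.2, -3.3) keeps every constraint satisfied while f increases without bound.

unbounded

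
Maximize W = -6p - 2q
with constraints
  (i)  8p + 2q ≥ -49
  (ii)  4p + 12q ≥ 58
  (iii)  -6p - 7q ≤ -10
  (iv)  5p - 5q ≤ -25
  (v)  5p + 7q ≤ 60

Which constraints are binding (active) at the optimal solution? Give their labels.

Feasible corners and W = -6p - 2q:
  (-33/4, 17/2) → W = 65/2
  (-463/46, 725/46) → W = 664/23
  (-13/2, 7) → W = 25
  (-1/8, 39/8) → W = -9
  (25/12, 85/12) → W = -80/3

The maximum is at (-33/4, 17/2). Substituting into each constraint, equality holds for (i) and (iii); the remaining constraints have slack.

(i) and (iii)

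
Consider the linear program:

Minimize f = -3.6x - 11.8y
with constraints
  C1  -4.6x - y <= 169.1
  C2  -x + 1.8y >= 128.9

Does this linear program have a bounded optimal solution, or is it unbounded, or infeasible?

From the feasible point (-1354/29, 2649/58), moving in the direction (-1, 4.6) keeps every constraint satisfied while f decreases without bound.

unbounded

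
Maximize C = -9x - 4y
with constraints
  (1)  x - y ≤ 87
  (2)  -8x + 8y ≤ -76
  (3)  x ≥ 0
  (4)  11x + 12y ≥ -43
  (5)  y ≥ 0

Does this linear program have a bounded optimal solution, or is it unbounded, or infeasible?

bounded optimum

Vertices and C = -9x - 4y:
  (87, 0) → C = -783
  (19/2, 0) → C = -171/2
The feasible region has finitely many vertices and no improving ray; the maximum is -171/2 at (19/2, 0).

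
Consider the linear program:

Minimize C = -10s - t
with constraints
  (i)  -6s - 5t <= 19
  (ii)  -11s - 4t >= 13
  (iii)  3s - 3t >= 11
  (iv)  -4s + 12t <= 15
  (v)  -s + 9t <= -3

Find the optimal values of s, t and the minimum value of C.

s = 11/31, t = -131/31, minimum C = 21/31

Feasible corners and C = -10s - t:
  (11/31, -131/31) → C = 21/31
  (-2/33, -41/11) → C = 13/3
  (1/9, -32/9) → C = 22/9

At the optimal vertex, -6s - 5t = 19 and -11s - 4t = 13.
Solving simultaneously gives s = 11/31, t = -131/31.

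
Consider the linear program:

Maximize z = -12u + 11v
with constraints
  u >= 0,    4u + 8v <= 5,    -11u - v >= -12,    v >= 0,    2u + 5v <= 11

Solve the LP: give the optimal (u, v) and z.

Corner points and z = -12u + 11v:
  (0, 5/8) → z = 55/8
  (0, 0) → z = 0
  (13/12, 1/12) → z = -145/12
  (12/11, 0) → z = -144/11

At the optimal vertex, u = 0 and 4u + 8v = 5.
Solving simultaneously gives u = 0, v = 5/8.

u = 0, v = 5/8, maximum z = 55/8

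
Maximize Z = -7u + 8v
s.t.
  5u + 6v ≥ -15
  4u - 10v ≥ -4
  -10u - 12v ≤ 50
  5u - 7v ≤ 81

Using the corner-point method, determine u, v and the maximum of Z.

At the optimal vertex, 5u + 6v = -15 and 4u - 10v = -4.
Solving simultaneously gives u = -87/37, v = -20/37.

u = -87/37, v = -20/37, maximum Z = 449/37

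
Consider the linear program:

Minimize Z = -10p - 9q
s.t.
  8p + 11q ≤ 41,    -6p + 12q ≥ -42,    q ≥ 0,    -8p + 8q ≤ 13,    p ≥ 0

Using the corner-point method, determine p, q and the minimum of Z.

Feasible corners and Z = -10p - 9q:
  (41/8, 0) → Z = -205/4
  (185/152, 54/19) → Z = -151/4
  (0, 0) → Z = 0
  (0, 13/8) → Z = -117/8

p = 41/8, q = 0, minimum Z = -205/4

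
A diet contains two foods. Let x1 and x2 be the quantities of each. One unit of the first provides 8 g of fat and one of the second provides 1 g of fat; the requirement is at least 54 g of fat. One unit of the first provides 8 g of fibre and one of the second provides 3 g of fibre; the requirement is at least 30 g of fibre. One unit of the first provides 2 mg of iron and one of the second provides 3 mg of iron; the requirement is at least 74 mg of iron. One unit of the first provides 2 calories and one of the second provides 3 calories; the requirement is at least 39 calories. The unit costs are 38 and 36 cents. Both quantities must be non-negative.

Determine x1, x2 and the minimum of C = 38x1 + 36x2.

x1 = 4, x2 = 22, minimum C = 944

Feasible corners and C = 38x1 + 36x2:
  (0, 54) → C = 1944
  (37, 0) → C = 1406
  (4, 22) → C = 944
The feasible region is unbounded (it extends along (0, 1), (1, 0)), but C strictly increases along every unbounded feasible direction, so there is no improving ray and the minimum is attained at a vertex.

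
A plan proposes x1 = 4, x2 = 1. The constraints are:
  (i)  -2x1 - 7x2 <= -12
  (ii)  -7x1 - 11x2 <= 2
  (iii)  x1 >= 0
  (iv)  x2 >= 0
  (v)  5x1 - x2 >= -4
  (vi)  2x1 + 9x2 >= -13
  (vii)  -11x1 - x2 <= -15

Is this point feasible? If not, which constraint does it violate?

feasible

(i): -15 ≤ -12 ✓
(ii): -39 ≤ 2 ✓
(iii): 4 ≥ 0 ✓
(iv): 1 ≥ 0 ✓
(v): 19 ≥ -4 ✓
(vi): 17 ≥ -13 ✓
(vii): -45 ≤ -15 ✓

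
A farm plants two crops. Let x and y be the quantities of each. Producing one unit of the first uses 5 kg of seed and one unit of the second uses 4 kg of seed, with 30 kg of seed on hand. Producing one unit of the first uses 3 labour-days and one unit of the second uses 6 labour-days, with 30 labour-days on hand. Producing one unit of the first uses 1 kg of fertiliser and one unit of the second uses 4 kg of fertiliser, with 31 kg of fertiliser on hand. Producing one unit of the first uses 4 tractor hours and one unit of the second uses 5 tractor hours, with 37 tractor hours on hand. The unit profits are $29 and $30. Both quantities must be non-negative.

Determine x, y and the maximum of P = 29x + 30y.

x = 10/3, y = 10/3, maximum P = 590/3

The binding constraints are 5x + 4y = 30 and 3x + 6y = 30.
Solving simultaneously gives x = 10/3, y = 10/3.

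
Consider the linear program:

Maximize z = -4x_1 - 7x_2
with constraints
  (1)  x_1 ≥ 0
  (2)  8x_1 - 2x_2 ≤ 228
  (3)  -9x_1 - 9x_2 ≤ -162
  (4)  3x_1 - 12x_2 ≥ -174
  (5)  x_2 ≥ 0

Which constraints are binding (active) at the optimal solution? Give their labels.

Feasible corners and z = -4x_1 - 7x_2:
  (514/15, 346/15) → z = -4478/15
  (57/2, 0) → z = -114
  (14/5, 76/5) → z = -588/5
  (18, 0) → z = -72

The maximum is at (18, 0). Substituting into each constraint, equality holds for (3) and (5); the remaining constraints have slack.

(3) and (5)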